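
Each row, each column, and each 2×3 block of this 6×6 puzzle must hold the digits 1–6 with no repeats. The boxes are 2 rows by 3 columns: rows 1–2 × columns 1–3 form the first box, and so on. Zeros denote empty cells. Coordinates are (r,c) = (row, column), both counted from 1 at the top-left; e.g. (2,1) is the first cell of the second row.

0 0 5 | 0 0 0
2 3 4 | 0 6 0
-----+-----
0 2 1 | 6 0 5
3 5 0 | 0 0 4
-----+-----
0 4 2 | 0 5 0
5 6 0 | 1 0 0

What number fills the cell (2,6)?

(1,2) = 1: row 1 has {5}; col 2 has {2,3,4,5,6}; box has {2,3,4,5} → only 1 remains.
(2,4) = 5: row 2 has {2,3,4,6}; col 4 has {1,6}; box has {6} → only 5 remains.
(2,6) = 1: row 2 has {2,3,4,5,6}; col 6 has {4,5}; box has {5,6} → only 1 remains.

1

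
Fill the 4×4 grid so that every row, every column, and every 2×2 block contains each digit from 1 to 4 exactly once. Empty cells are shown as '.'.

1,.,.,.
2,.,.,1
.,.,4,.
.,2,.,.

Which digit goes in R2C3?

3

R2C3 = 3: row 2 has {1,2}; col 3 has {4}; box has {1} → only 3 remains.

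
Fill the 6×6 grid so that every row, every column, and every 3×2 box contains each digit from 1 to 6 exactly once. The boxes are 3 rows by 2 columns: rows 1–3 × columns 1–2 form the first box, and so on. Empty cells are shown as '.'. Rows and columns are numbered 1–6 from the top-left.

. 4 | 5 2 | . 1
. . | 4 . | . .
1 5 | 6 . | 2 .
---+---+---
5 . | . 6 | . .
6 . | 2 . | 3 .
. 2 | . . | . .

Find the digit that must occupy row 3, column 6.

row 1, column 1 = 3 (sole candidate).
row 1, column 5 = 6 (sole candidate).
row 2, column 1 = 2 (sole candidate).
row 2, column 2 = 6 (sole candidate).
row 2, column 5 = 5 (sole candidate).
row 2, column 6 = 3 (sole candidate).
row 3, column 4 = 3 (sole candidate).
row 3, column 6 = 4: row 3 has {1,2,3,5,6}; col 6 has {1,3}; box has {1,2,3,5,6} → only 4 remains.

4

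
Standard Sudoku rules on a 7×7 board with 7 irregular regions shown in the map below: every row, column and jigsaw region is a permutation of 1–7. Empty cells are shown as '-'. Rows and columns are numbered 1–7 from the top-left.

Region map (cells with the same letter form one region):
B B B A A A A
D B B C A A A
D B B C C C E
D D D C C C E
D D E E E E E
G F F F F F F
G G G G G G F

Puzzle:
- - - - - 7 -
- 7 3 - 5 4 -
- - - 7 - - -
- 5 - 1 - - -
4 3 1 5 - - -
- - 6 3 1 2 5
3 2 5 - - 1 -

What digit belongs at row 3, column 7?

3

row 5, column 6 = 6 (sole candidate).
row 6, column 1 = 7 (sole candidate).
row 6, column 2 = 4 (sole candidate).
row 7, column 7 = 7 (sole candidate).
row 4, column 6 = 3 (sole candidate).
row 5, column 7 = 2 (sole candidate).
row 3, column 6 = 5 (sole candidate).
row 4, column 7 = 4 (sole candidate).
row 5, column 5 = 7 (sole candidate).
row 3, column 7 = 3: row 3 has {5,7}; col 7 has {2,4,5,7}; region has {1,2,4,5,6,7} → only 3 remains.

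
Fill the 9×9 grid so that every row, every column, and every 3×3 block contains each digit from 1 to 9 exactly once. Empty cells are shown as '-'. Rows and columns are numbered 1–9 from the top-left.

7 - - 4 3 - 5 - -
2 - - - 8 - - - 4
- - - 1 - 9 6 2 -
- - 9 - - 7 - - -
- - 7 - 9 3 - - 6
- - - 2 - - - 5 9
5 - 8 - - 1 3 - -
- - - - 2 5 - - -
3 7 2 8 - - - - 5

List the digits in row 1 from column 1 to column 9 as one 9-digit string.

R2C6 = 6: row 2 has {2,4,8}; col 6 has {1,3,5,7,9}; box has {1,3,4,8,9} → only 6 remains.
R5C4 = 5: row 5 has {3,6,7,9}; col 4 has {1,2,4,8}; box has {2,3,7,9} → only 5 remains.
R9C6 = 4: row 9 has {2,3,5,7,8}; col 6 has {1,3,5,6,7,9}; box has {1,2,5,8} → only 4 remains.
R1C6 = 2: row 1 has {3,4,5,7}; col 6 has {1,3,4,5,6,7,9}; box has {1,3,4,6,8,9} → only 2 remains.
R2C4 = 7: row 2 has {2,4,6,8}; col 4 has {1,2,4,5,8}; box has {1,2,3,4,6,8,9} → only 7 remains.
R3C5 = 5: row 3 has {1,2,6,9}; col 5 has {2,3,8,9}; box has {1,2,3,4,6,7,8,9} → only 5 remains.
R4C4 = 6: row 4 has {7,9}; col 4 has {1,2,4,5,7,8}; box has {2,3,5,7,9} → only 6 remains.
R6C6 = 8: row 6 has {2,5,9}; col 6 has {1,2,3,4,5,6,7,9}; box has {2,3,5,6,7,9} → only 8 remains.
R7C4 = 9: row 7 has {1,3,5,8}; col 4 has {1,2,4,5,6,7,8}; box has {1,2,4,5,8} → only 9 remains.
R8C4 = 3: row 8 has {2,5}; col 4 has {1,2,4,5,6,7,8,9}; box has {1,2,4,5,8,9} → only 3 remains.
R9C5 = 6: row 9 has {2,3,4,5,7,8}; col 5 has {2,3,5,8,9}; box has {1,2,3,4,5,8,9} → only 6 remains.
R7C5 = 7: row 7 has {1,3,5,8,9}; col 5 has {2,3,5,6,8,9}; box has {1,2,3,4,5,6,8,9} → only 7 remains.
R7C9 = 2: row 7 has {1,3,5,7,8,9}; col 9 has {4,5,6,9}; box has {3,5} → only 2 remains.
R3C9 = 7: in row 3, 7 can only go here (every other open cell in that row sees a 7).
R4C2 = 5: in row 4, 5 can only go here (every other open cell in that row sees a 5).
R2C3 = 5: in row 2, 5 can only go here (every other open cell in that row sees a 5).
R4C7 = 2: in row 4, 2 can only go here (every other open cell in that row sees a 2).
R5C2 = 2: in row 5, 2 can only go here (every other open cell in that row sees a 2).
R6C7 = 7: in row 6, 7 can only go here (every other open cell in that row sees a 7).
R8C8 = 7: in row 8, 7 can only go here (every other open cell in that row sees a 7).
R8C1 = 9: in column 1, 9 can only go here (every other open cell in that column sees a 9).
R6C1 = 6: in column 1, 6 can only go here (every other open cell in that column sees a 6).
R7C8 = 6: in column 8, 6 can only go here (every other open cell in that column sees a 6).
R7C2 = 4: row 7 has {1,2,3,5,6,7,8,9}; col 2 has {2,5,7}; box has {2,3,5,7,8,9} → only 4 remains.
R8C7 = 4: in row 8, 4 can only go here (every other open cell in that row sees a 4).
R8C9 = 8: in row 8, 8 can only go here (every other open cell in that row sees an 8).
R1C9 = 1: row 1 has {2,3,4,5,7}; col 9 has {2,4,5,6,7,8,9}; box has {2,4,5,6,7} → only 1 remains.
R2C7 = 9: row 2 has {2,4,5,6,7,8}; col 7 has {2,3,4,5,6,7}; box has {1,2,4,5,6,7} → only 9 remains.
R2C8 = 3: row 2 has {2,4,5,6,7,8,9}; col 8 has {2,5,6,7}; box has {1,2,4,5,6,7,9} → only 3 remains.
R4C9 = 3: row 4 has {2,5,6,7,9}; col 9 has {1,2,4,5,6,7,8,9}; box has {2,5,6,7,9} → only 3 remains.
R9C7 = 1: row 9 has {2,3,4,5,6,7,8}; col 7 has {2,3,4,5,6,7,9}; box has {2,3,4,5,6,7,8} → only 1 remains.
R9C8 = 9: row 9 has {1,2,3,4,5,6,7,8}; col 8 has {2,3,5,6,7}; box has {1,2,3,4,5,6,7,8} → only 9 remains.
R1C3 = 6: row 1 has {1,2,3,4,5,7}; col 3 has {2,5,7,8,9}; box has {2,5,7} → only 6 remains.
R1C8 = 8: row 1 has {1,2,3,4,5,6,7}; col 8 has {2,3,5,6,7,9}; box has {1,2,3,4,5,6,7,9} → only 8 remains.
R2C2 = 1: row 2 has {2,3,4,5,6,7,8,9}; col 2 has {2,4,5,7}; box has {2,5,6,7} → only 1 remains.
R5C7 = 8: row 5 has {2,3,5,6,7,9}; col 7 has {1,2,3,4,5,6,7,9}; box has {2,3,5,6,7,9} → only 8 remains.
R6C2 = 3: row 6 has {2,5,6,7,8,9}; col 2 has {1,2,4,5,7}; box has {2,5,6,7,9} → only 3 remains.
R8C2 = 6: row 8 has {2,3,4,5,7,8,9}; col 2 has {1,2,3,4,5,7}; box has {2,3,4,5,7,8,9} → only 6 remains.
R8C3 = 1: row 8 has {2,3,4,5,6,7,8,9}; col 3 has {2,5,6,7,8,9}; box has {2,3,4,5,6,7,8,9} → only 1 remains.
R1C2 = 9: row 1 has {1,2,3,4,5,6,7,8}; col 2 has {1,2,3,4,5,6,7}; box has {1,2,5,6,7} → only 9 remains.

796432581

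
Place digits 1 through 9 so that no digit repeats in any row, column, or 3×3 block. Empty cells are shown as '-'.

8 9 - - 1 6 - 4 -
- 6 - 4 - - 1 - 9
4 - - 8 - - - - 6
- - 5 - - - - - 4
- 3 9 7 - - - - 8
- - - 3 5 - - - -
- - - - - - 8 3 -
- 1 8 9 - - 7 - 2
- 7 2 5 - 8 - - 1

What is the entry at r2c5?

7

r1c4 = 2: row 1 has {1,4,6,8,9}; col 4 has {3,4,5,7,8,9}; box has {1,4,6,8} → only 2 remains.
r6c9 = 7: row 6 has {3,5}; col 9 has {1,2,4,6,8,9}; box has {4,8} → only 7 remains.
r7c9 = 5: row 7 has {3,8}; col 9 has {1,2,4,6,7,8,9}; box has {1,2,3,7,8} → only 5 remains.
r8c8 = 6: row 8 has {1,2,7,8,9}; col 8 has {3,4}; box has {1,2,3,5,7,8} → only 6 remains.
r9c8 = 9: row 9 has {1,2,5,7,8}; col 8 has {3,4,6}; box has {1,2,3,5,6,7,8} → only 9 remains.
r1c9 = 3: row 1 has {1,2,4,6,8,9}; col 9 has {1,2,4,5,6,7,8,9}; box has {1,4,6,9} → only 3 remains.
r7c2 = 4: row 7 has {3,5,8}; col 2 has {1,3,6,7,9}; box has {1,2,7,8} → only 4 remains.
r7c3 = 6: row 7 has {3,4,5,8}; col 3 has {2,5,8,9}; box has {1,2,4,7,8} → only 6 remains.
r7c4 = 1: row 7 has {3,4,5,6,8}; col 4 has {2,3,4,5,7,8,9}; box has {5,8,9} → only 1 remains.
r9c1 = 3: row 9 has {1,2,5,7,8,9}; col 1 has {4,8}; box has {1,2,4,6,7,8} → only 3 remains.
r9c7 = 4: row 9 has {1,2,3,5,7,8,9}; col 7 has {1,7,8}; box has {1,2,3,5,6,7,8,9} → only 4 remains.
r1c3 = 7: row 1 has {1,2,3,4,6,8,9}; col 3 has {2,5,6,8,9}; box has {4,6,8,9} → only 7 remains.
r1c7 = 5: row 1 has {1,2,3,4,6,7,8,9}; col 7 has {1,4,7,8}; box has {1,3,4,6,9} → only 5 remains.
r2c3 = 3: row 2 has {1,4,6,9}; col 3 has {2,5,6,7,8,9}; box has {4,6,7,8,9} → only 3 remains.
r2c5 = 7: row 2 has {1,3,4,6,9}; col 5 has {1,5}; box has {1,2,4,6,8} → only 7 remains.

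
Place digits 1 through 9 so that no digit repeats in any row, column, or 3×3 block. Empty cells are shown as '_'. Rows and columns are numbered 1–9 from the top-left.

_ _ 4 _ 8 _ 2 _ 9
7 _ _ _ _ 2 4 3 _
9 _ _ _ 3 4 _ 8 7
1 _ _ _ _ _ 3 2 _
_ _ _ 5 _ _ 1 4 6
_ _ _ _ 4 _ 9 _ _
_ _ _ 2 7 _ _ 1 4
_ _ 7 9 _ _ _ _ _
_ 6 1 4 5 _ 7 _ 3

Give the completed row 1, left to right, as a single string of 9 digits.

314785269

row 9, column 6 = 8: row 9 has {1,3,4,5,6,7}; col 6 has {2,4}; box has {2,4,5,7,9} → only 8 remains.
row 9, column 8 = 9: row 9 has {1,3,4,5,6,7,8}; col 8 has {1,2,3,4,8}; box has {1,3,4,7} → only 9 remains.
row 9, column 1 = 2: row 9 has {1,3,4,5,6,7,8,9}; col 1 has {1,7,9}; box has {1,6,7} → only 2 remains.
row 2, column 5 = 9: in row 2, 9 can only go here (every other open cell in that row sees a 9).
row 4, column 5 = 6: row 4 has {1,2,3}; col 5 has {3,4,5,7,8,9}; box has {4,5} → only 6 remains.
row 5, column 5 = 2: row 5 has {1,4,5,6}; col 5 has {3,4,5,6,7,8,9}; box has {4,5,6} → only 2 remains.
row 8, column 5 = 1: row 8 has {7,9}; col 5 has {2,3,4,5,6,7,8,9}; box has {2,4,5,7,8,9} → only 1 remains.
row 4, column 2 = 4: in row 4, 4 can only go here (every other open cell in that row sees a 4).
row 8, column 9 = 2: in row 8, 2 can only go here (every other open cell in that row sees a 2).
row 8, column 1 = 4: in row 8, 4 can only go here (every other open cell in that row sees a 4).
row 6, column 4 = 3: in column 4, 3 can only go here (every other open cell in that column sees a 3).
row 6, column 6 = 1: in row 6, 1 can only go here (every other open cell in that row sees a 1).
row 4, column 4 = 8: in column 4, 8 can only go here (every other open cell in that column sees an 8).
row 4, column 9 = 5: row 4 has {1,2,3,4,6,8}; col 9 has {2,3,4,6,7,9}; box has {1,2,3,4,6,9} → only 5 remains.
row 6, column 8 = 7: row 6 has {1,3,4,9}; col 8 has {1,2,3,4,8,9}; box has {1,2,3,4,5,6,9} → only 7 remains.
row 6, column 9 = 8: row 6 has {1,3,4,7,9}; col 9 has {2,3,4,5,6,7,9}; box has {1,2,3,4,5,6,7,9} → only 8 remains.
row 2, column 9 = 1: row 2 has {2,3,4,7,9}; col 9 has {2,3,4,5,6,7,8,9}; box has {2,3,4,7,8,9} → only 1 remains.
row 4, column 3 = 9: row 4 has {1,2,3,4,5,6,8}; col 3 has {1,4,7}; box has {1,4} → only 9 remains.
row 4, column 6 = 7: row 4 has {1,2,3,4,5,6,8,9}; col 6 has {1,2,4,8}; box has {1,2,3,4,5,6,8} → only 7 remains.
row 5, column 6 = 9: row 5 has {1,2,4,5,6}; col 6 has {1,2,4,7,8}; box has {1,2,3,4,5,6,7,8} → only 9 remains.
row 2, column 4 = 6: row 2 has {1,2,3,4,7,9}; col 4 has {2,3,4,5,8,9}; box has {2,3,4,8,9} → only 6 remains.
row 3, column 4 = 1: row 3 has {3,4,7,8,9}; col 4 has {2,3,4,5,6,8,9}; box has {2,3,4,6,8,9} → only 1 remains.
row 1, column 4 = 7: row 1 has {2,4,8,9}; col 4 has {1,2,3,4,5,6,8,9}; box has {1,2,3,4,6,8,9} → only 7 remains.
row 1, column 6 = 5: row 1 has {2,4,7,8,9}; col 6 has {1,2,4,7,8,9}; box has {1,2,3,4,6,7,8,9} → only 5 remains.
row 1, column 8 = 6: row 1 has {2,4,5,7,8,9}; col 8 has {1,2,3,4,7,8,9}; box has {1,2,3,4,7,8,9} → only 6 remains.
row 3, column 7 = 5: row 3 has {1,3,4,7,8,9}; col 7 has {1,2,3,4,7,9}; box has {1,2,3,4,6,7,8,9} → only 5 remains.
row 8, column 8 = 5: row 8 has {1,2,4,7,9}; col 8 has {1,2,3,4,6,7,8,9}; box has {1,2,3,4,7,9} → only 5 remains.
row 1, column 1 = 3: row 1 has {2,4,5,6,7,8,9}; col 1 has {1,2,4,7,9}; box has {4,7,9} → only 3 remains.
row 1, column 2 = 1: row 1 has {2,3,4,5,6,7,8,9}; col 2 has {4,6}; box has {3,4,7,9} → only 1 remains.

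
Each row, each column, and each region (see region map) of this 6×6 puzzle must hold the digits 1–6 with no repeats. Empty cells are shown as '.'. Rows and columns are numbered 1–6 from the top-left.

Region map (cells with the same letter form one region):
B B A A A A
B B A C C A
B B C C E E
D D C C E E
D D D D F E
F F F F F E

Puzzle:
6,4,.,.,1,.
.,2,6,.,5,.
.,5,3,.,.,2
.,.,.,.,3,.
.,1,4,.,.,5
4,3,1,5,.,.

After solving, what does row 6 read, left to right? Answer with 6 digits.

431526

R1C6 = 3: row 1 has {1,4,6}; col 6 has {2,5}; region has {1,6} → only 3 remains.
R2C6 = 4: row 2 has {2,5,6}; col 6 has {2,3,5}; region has {1,3,6} → only 4 remains.
R3C1 = 1: row 3 has {2,3,5}; col 1 has {4,6}; region has {2,4,5,6} → only 1 remains.
R4C2 = 6: row 4 has {3}; col 2 has {1,2,3,4,5}; region has {1,4} → only 6 remains.
R4C3 = 2: row 4 has {3,6}; col 3 has {1,3,4,6}; region has {3,5} → only 2 remains.
R4C6 = 1: row 4 has {2,3,6}; col 6 has {2,3,4,5}; region has {2,3,5} → only 1 remains.
R6C6 = 6: row 6 has {1,3,4,5}; col 6 has {1,2,3,4,5}; region has {1,2,3,5} → only 6 remains.
R1C3 = 5: row 1 has {1,3,4,6}; col 3 has {1,2,3,4,6}; region has {1,3,4,6} → only 5 remains.
R1C4 = 2: row 1 has {1,3,4,5,6}; col 4 has {5}; region has {1,3,4,5,6} → only 2 remains.
R2C1 = 3: row 2 has {2,4,5,6}; col 1 has {1,4,6}; region has {1,2,4,5,6} → only 3 remains.
R2C4 = 1: row 2 has {2,3,4,5,6}; col 4 has {2,5}; region has {2,3,5} → only 1 remains.
R3C5 = 4: row 3 has {1,2,3,5}; col 5 has {1,3,5}; region has {1,2,3,5,6} → only 4 remains.
R4C1 = 5: row 4 has {1,2,3,6}; col 1 has {1,3,4,6}; region has {1,4,6} → only 5 remains.
R4C4 = 4: row 4 has {1,2,3,5,6}; col 4 has {1,2,5}; region has {1,2,3,5} → only 4 remains.
R5C1 = 2: row 5 has {1,4,5}; col 1 has {1,3,4,5,6}; region has {1,4,5,6} → only 2 remains.
R5C4 = 3: row 5 has {1,2,4,5}; col 4 has {1,2,4,5}; region has {1,2,4,5,6} → only 3 remains.
R5C5 = 6: row 5 has {1,2,3,4,5}; col 5 has {1,3,4,5}; region has {1,3,4,5} → only 6 remains.
R6C5 = 2: row 6 has {1,3,4,5,6}; col 5 has {1,3,4,5,6}; region has {1,3,4,5,6} → only 2 remains.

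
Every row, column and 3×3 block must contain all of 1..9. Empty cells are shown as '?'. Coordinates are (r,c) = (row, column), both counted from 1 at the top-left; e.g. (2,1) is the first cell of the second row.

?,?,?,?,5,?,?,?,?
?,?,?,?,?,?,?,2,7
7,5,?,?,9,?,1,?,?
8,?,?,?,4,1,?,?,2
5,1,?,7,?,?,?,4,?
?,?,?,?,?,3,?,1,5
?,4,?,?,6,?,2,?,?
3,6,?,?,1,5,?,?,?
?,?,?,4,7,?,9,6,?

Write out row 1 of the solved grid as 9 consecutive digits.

234157689

(1,6) = 7: in row 1, 7 can only go here (every other open cell in that row sees a 7).
(2,7) = 5: in row 2, 5 can only go here (every other open cell in that row sees a 5).
(4,4) = 5: in row 4, 5 can only go here (every other open cell in that row sees a 5).
(9,9) = 3: in row 9, 3 can only go here (every other open cell in that row sees a 3).
(9,3) = 5: in row 9, 5 can only go here (every other open cell in that row sees a 5).
(7,4) = 3: in row 7, 3 can only go here (every other open cell in that row sees a 3).
(7,8) = 5: in row 7, 5 can only go here (every other open cell in that row sees a 5).
(7,3) = 7: in row 7, 7 can only go here (every other open cell in that row sees a 7).
(9,1) = 1: in row 9, 1 can only go here (every other open cell in that row sees a 1).
(7,1) = 9: row 7 has {2,3,4,5,6,7}; col 1 has {1,3,5,7,8}; box has {1,3,4,5,6,7} → only 9 remains.
(7,6) = 8: row 7 has {2,3,4,5,6,7,9}; col 6 has {1,3,5,7}; box has {1,3,4,5,6,7} → only 8 remains.
(7,9) = 1: row 7 has {2,3,4,5,6,7,8,9}; col 9 has {2,3,5,7}; box has {2,3,5,6,9} → only 1 remains.
(9,6) = 2: row 9 has {1,3,4,5,6,7,9}; col 6 has {1,3,5,7,8}; box has {1,3,4,5,6,7,8} → only 2 remains.
(8,4) = 9: row 8 has {1,3,5,6}; col 4 has {3,4,5,7}; box has {1,2,3,4,5,6,7,8} → only 9 remains.
(9,2) = 8: row 9 has {1,2,3,4,5,6,7,9}; col 2 has {1,4,5,6}; box has {1,3,4,5,6,7,9} → only 8 remains.
(8,3) = 2: row 8 has {1,3,5,6,9}; col 3 has {5,7}; box has {1,3,4,5,6,7,8,9} → only 2 remains.
(3,4) = 2: in row 3, 2 can only go here (every other open cell in that row sees a 2).
(5,5) = 2: in row 5, 2 can only go here (every other open cell in that row sees a 2).
(6,5) = 8: row 6 has {1,3,5}; col 5 has {1,2,4,5,6,7,9}; box has {1,2,3,4,5,7} → only 8 remains.
(2,5) = 3: row 2 has {2,5,7}; col 5 has {1,2,4,5,6,7,8,9}; box has {2,5,7,9} → only 3 remains.
(6,4) = 6: row 6 has {1,3,5,8}; col 4 has {2,3,4,5,7,9}; box has {1,2,3,4,5,7,8} → only 6 remains.
(6,7) = 7: row 6 has {1,3,5,6,8}; col 7 has {1,2,5,9}; box has {1,2,4,5} → only 7 remains.
(2,2) = 9: row 2 has {2,3,5,7}; col 2 has {1,4,5,6,8}; box has {5,7} → only 9 remains.
(5,6) = 9: row 5 has {1,2,4,5,7}; col 6 has {1,2,3,5,7,8}; box has {1,2,3,4,5,6,7,8} → only 9 remains.
(6,2) = 2: row 6 has {1,3,5,6,7,8}; col 2 has {1,4,5,6,8,9}; box has {1,5,8} → only 2 remains.
(1,2) = 3: row 1 has {5,7}; col 2 has {1,2,4,5,6,8,9}; box has {5,7,9} → only 3 remains.
(4,2) = 7: row 4 has {1,2,4,5,8}; col 2 has {1,2,3,4,5,6,8,9}; box has {1,2,5,8} → only 7 remains.
(6,1) = 4: row 6 has {1,2,3,5,6,7,8}; col 1 has {1,3,5,7,8,9}; box has {1,2,5,7,8} → only 4 remains.
(6,3) = 9: row 6 has {1,2,3,4,5,6,7,8}; col 3 has {2,5,7}; box has {1,2,4,5,7,8} → only 9 remains.
(2,1) = 6: row 2 has {2,3,5,7,9}; col 1 has {1,3,4,5,7,8,9}; box has {3,5,7,9} → only 6 remains.
(2,6) = 4: row 2 has {2,3,5,6,7,9}; col 6 has {1,2,3,5,7,8,9}; box has {2,3,5,7,9} → only 4 remains.
(3,6) = 6: row 3 has {1,2,5,7,9}; col 6 has {1,2,3,4,5,7,8,9}; box has {2,3,4,5,7,9} → only 6 remains.
(1,1) = 2: row 1 has {3,5,7}; col 1 has {1,3,4,5,6,7,8,9}; box has {3,5,6,7,9} → only 2 remains.
(3,8) = 3: in row 3, 3 can only go here (every other open cell in that row sees a 3).
(4,8) = 9: row 4 has {1,2,4,5,7,8}; col 8 has {1,2,3,4,5,6}; box has {1,2,4,5,7} → only 9 remains.
(1,8) = 8: row 1 has {2,3,5,7}; col 8 has {1,2,3,4,5,6,9}; box has {1,2,3,5,7} → only 8 remains.
(3,9) = 4: row 3 has {1,2,3,5,6,7,9}; col 9 has {1,2,3,5,7}; box has {1,2,3,5,7,8} → only 4 remains.
(8,8) = 7: row 8 has {1,2,3,5,6,9}; col 8 has {1,2,3,4,5,6,8,9}; box has {1,2,3,5,6,9} → only 7 remains.
(8,9) = 8: row 8 has {1,2,3,5,6,7,9}; col 9 has {1,2,3,4,5,7}; box has {1,2,3,5,6,7,9} → only 8 remains.
(1,4) = 1: row 1 has {2,3,5,7,8}; col 4 has {2,3,4,5,6,7,9}; box has {2,3,4,5,6,7,9} → only 1 remains.
(1,7) = 6: row 1 has {1,2,3,5,7,8}; col 7 has {1,2,5,7,9}; box has {1,2,3,4,5,7,8} → only 6 remains.
(1,9) = 9: row 1 has {1,2,3,5,6,7,8}; col 9 has {1,2,3,4,5,7,8}; box has {1,2,3,4,5,6,7,8} → only 9 remains.
(2,4) = 8: row 2 has {2,3,4,5,6,7,9}; col 4 has {1,2,3,4,5,6,7,9}; box has {1,2,3,4,5,6,7,9} → only 8 remains.
(3,3) = 8: row 3 has {1,2,3,4,5,6,7,9}; col 3 has {2,5,7,9}; box has {2,3,5,6,7,9} → only 8 remains.
(4,7) = 3: row 4 has {1,2,4,5,7,8,9}; col 7 has {1,2,5,6,7,9}; box has {1,2,4,5,7,9} → only 3 remains.
(5,7) = 8: row 5 has {1,2,4,5,7,9}; col 7 has {1,2,3,5,6,7,9}; box has {1,2,3,4,5,7,9} → only 8 remains.
(5,9) = 6: row 5 has {1,2,4,5,7,8,9}; col 9 has {1,2,3,4,5,7,8,9}; box has {1,2,3,4,5,7,8,9} → only 6 remains.
(8,7) = 4: row 8 has {1,2,3,5,6,7,8,9}; col 7 has {1,2,3,5,6,7,8,9}; box has {1,2,3,5,6,7,8,9} → only 4 remains.
(1,3) = 4: row 1 has {1,2,3,5,6,7,8,9}; col 3 has {2,5,7,8,9}; box has {2,3,5,6,7,8,9} → only 4 remains.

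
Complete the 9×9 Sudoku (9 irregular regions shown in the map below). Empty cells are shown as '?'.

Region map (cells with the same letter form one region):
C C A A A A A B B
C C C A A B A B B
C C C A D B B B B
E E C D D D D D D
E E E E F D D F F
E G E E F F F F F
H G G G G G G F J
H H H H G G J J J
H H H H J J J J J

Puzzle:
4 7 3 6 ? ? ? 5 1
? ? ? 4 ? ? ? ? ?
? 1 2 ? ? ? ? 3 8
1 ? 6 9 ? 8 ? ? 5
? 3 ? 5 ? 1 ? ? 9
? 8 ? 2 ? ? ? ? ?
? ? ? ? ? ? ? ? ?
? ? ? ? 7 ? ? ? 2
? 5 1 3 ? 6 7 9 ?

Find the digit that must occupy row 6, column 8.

4

row 2, column 2 = 9: row 2 has {4}; col 2 has {1,3,5,7,8}; region has {1,2,4,6,7} → only 9 remains.
row 3, column 1 = 5: row 3 has {1,2,3,8}; col 1 has {1,4}; region has {1,2,4,6,7,9} → only 5 remains.
row 3, column 4 = 7: row 3 has {1,2,3,5,8}; col 4 has {2,3,4,5,6,9}; region has {3,4,6} → only 7 remains.
row 4, column 2 = 4: row 4 has {1,5,6,8,9}; col 2 has {1,3,5,7,8,9}; region has {1,2,3,5} → only 4 remains.
row 7, column 4 = 1: row 7 has {}; col 4 has {2,3,4,5,6,7,9}; region has {7,8} → only 1 remains.
row 8, column 2 = 6: row 8 has {2,7}; col 2 has {1,3,4,5,7,8,9}; region has {1,3,5} → only 6 remains.
row 8, column 4 = 8: row 8 has {2,6,7}; col 4 has {1,2,3,4,5,6,7,9}; region has {1,3,5,6} → only 8 remains.
row 9, column 1 = 2: row 9 has {1,3,5,6,7,9}; col 1 has {1,4,5}; region has {1,3,5,6,8} → only 2 remains.
row 9, column 9 = 4: row 9 has {1,2,3,5,6,7,9}; col 9 has {1,2,5,8,9}; region has {2,6,7,9} → only 4 remains.
row 2, column 3 = 8: row 2 has {4,9}; col 3 has {1,2,3,6}; region has {1,2,4,5,6,7,9} → only 8 remains.
row 5, column 3 = 7: row 5 has {1,3,5,9}; col 3 has {1,2,3,6,8}; region has {1,2,3,4,5} → only 7 remains.
row 6, column 3 = 9: row 6 has {2,8}; col 3 has {1,2,3,6,7,8}; region has {1,2,3,4,5,7} → only 9 remains.
row 7, column 2 = 2: row 7 has {1}; col 2 has {1,3,4,5,6,7,8,9}; region has {1,7,8} → only 2 remains.
row 7, column 9 = 3: row 7 has {1,2}; col 9 has {1,2,4,5,8,9}; region has {2,4,6,7,9} → only 3 remains.
row 8, column 1 = 9: row 8 has {2,6,7,8}; col 1 has {1,2,4,5}; region has {1,2,3,5,6,8} → only 9 remains.
row 8, column 3 = 4: row 8 has {2,6,7,8,9}; col 3 has {1,2,3,6,7,8,9}; region has {1,2,3,5,6,8,9} → only 4 remains.
row 8, column 8 = 1: row 8 has {2,4,6,7,8,9}; col 8 has {3,5,9}; region has {2,3,4,6,7,9} → only 1 remains.
row 9, column 5 = 8: row 9 has {1,2,3,4,5,6,7,9}; col 5 has {7}; region has {1,2,3,4,6,7,9} → only 8 remains.
row 2, column 1 = 3: row 2 has {4,8,9}; col 1 has {1,2,4,5,9}; region has {1,2,4,5,6,7,8,9} → only 3 remains.
row 6, column 1 = 6: row 6 has {2,8,9}; col 1 has {1,2,3,4,5,9}; region has {1,2,3,4,5,7,9} → only 6 remains.
row 6, column 9 = 7: row 6 has {2,6,8,9}; col 9 has {1,2,3,4,5,8,9}; region has {9} → only 7 remains.
row 7, column 1 = 7: row 7 has {1,2,3}; col 1 has {1,2,3,4,5,6,9}; region has {1,2,3,4,5,6,8,9} → only 7 remains.
row 7, column 3 = 5: row 7 has {1,2,3,7}; col 3 has {1,2,3,4,6,7,8,9}; region has {1,2,7,8} → only 5 remains.
row 8, column 6 = 3: row 8 has {1,2,4,6,7,8,9}; col 6 has {1,6,8}; region has {1,2,5,7,8} → only 3 remains.
row 8, column 7 = 5: row 8 has {1,2,3,4,6,7,8,9}; col 7 has {7}; region has {1,2,3,4,6,7,8,9} → only 5 remains.
row 2, column 9 = 6: row 2 has {3,4,8,9}; col 9 has {1,2,3,4,5,7,8,9}; region has {1,3,5,8} → only 6 remains.
row 5, column 1 = 8: row 5 has {1,3,5,7,9}; col 1 has {1,2,3,4,5,6,7,9}; region has {1,2,3,4,5,6,7,9} → only 8 remains.
row 6, column 8 = 4: row 6 has {2,6,7,8,9}; col 8 has {1,3,5,9}; region has {7,9} → only 4 remains.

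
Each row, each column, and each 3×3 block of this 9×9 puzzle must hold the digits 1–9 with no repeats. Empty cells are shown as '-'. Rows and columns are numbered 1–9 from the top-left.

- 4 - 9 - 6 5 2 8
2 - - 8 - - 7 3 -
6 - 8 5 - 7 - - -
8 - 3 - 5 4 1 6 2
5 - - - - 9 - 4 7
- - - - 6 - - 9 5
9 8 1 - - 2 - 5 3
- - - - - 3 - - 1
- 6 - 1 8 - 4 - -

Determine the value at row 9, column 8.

row 1, column 3 = 7: row 1 has {2,4,5,6,8,9}; col 3 has {1,3,8}; box has {2,4,6,8} → only 7 remains.
row 2, column 6 = 1: row 2 has {2,3,7,8}; col 6 has {2,3,4,6,7,9}; box has {5,6,7,8,9} → only 1 remains.
row 3, column 7 = 9: row 3 has {5,6,7,8}; col 7 has {1,4,5,7}; box has {2,3,5,7,8} → only 9 remains.
row 3, column 8 = 1: row 3 has {5,6,7,8,9}; col 8 has {2,3,4,5,6,9}; box has {2,3,5,7,8,9} → only 1 remains.
row 3, column 9 = 4: row 3 has {1,5,6,7,8,9}; col 9 has {1,2,3,5,7,8}; box has {1,2,3,5,7,8,9} → only 4 remains.
row 4, column 4 = 7: row 4 has {1,2,3,4,5,6,8}; col 4 has {1,5,8,9}; box has {4,5,6,9} → only 7 remains.
row 6, column 6 = 8: row 6 has {5,6,9}; col 6 has {1,2,3,4,6,7,9}; box has {4,5,6,7,9} → only 8 remains.
row 6, column 7 = 3: row 6 has {5,6,8,9}; col 7 has {1,4,5,7,9}; box has {1,2,4,5,6,7,9} → only 3 remains.
row 7, column 7 = 6: row 7 has {1,2,3,5,8,9}; col 7 has {1,3,4,5,7,9}; box has {1,3,4,5} → only 6 remains.
row 9, column 6 = 5: row 9 has {1,4,6,8}; col 6 has {1,2,3,4,6,7,8,9}; box has {1,2,3,8} → only 5 remains.
row 9, column 8 = 7: row 9 has {1,4,5,6,8}; col 8 has {1,2,3,4,5,6,9}; box has {1,3,4,5,6} → only 7 remains.

7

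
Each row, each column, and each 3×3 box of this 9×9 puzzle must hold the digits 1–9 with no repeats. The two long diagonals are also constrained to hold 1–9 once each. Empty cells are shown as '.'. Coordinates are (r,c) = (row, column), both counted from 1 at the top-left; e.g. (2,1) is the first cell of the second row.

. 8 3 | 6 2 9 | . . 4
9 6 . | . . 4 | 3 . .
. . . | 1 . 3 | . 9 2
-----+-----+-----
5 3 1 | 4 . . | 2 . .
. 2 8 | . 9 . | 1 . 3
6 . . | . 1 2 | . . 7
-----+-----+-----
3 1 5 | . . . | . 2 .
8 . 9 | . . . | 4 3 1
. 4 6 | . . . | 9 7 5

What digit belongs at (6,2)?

9

(2,9) = 8: row 2 has {3,4,6,9}; col 9 has {1,2,3,4,5,7}; box has {2,3,4,9} → only 8 remains.
(3,3) = 7: row 3 has {1,2,3,9}; col 3 has {1,3,5,6,8,9}; box has {3,6,8,9}; main diagonal has {2,3,4,5,6,9} → only 7 remains.
(3,7) = 6: row 3 has {1,2,3,7,9}; col 7 has {1,2,3,4,9}; box has {2,3,4,8,9}; anti-diagonal has {4,5,9} → only 6 remains.
(6,2) = 9: row 6 has {1,2,6,7}; col 2 has {1,2,3,4,6,8}; box has {1,2,3,5,6,8} → only 9 remains.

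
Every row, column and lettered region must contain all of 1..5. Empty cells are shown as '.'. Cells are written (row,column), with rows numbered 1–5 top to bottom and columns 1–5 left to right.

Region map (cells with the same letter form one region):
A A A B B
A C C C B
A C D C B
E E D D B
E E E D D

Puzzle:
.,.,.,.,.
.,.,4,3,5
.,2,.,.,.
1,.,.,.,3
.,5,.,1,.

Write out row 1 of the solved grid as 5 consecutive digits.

(2,1) = 2: row 2 has {3,4,5}; col 1 has {1}; region has {} → only 2 remains.
(2,2) = 1: row 2 has {2,3,4,5}; col 2 has {2,5}; region has {2,3,4} → only 1 remains.
(3,4) = 5: row 3 has {2}; col 4 has {1,3}; region has {1,2,3,4} → only 5 remains.
(4,2) = 4: row 4 has {1,3}; col 2 has {1,2,5}; region has {1,5} → only 4 remains.
(4,4) = 2: row 4 has {1,3,4}; col 4 has {1,3,5}; region has {1} → only 2 remains.
(5,1) = 3: row 5 has {1,5}; col 1 has {1,2}; region has {1,4,5} → only 3 remains.
(5,3) = 2: row 5 has {1,3,5}; col 3 has {4}; region has {1,3,4,5} → only 2 remains.
(5,5) = 4: row 5 has {1,2,3,5}; col 5 has {3,5}; region has {1,2} → only 4 remains.
(1,2) = 3: row 1 has {}; col 2 has {1,2,4,5}; region has {2} → only 3 remains.
(1,4) = 4: row 1 has {3}; col 4 has {1,2,3,5}; region has {3,5} → only 4 remains.
(3,1) = 4: row 3 has {2,5}; col 1 has {1,2,3}; region has {2,3} → only 4 remains.
(3,3) = 3: row 3 has {2,4,5}; col 3 has {2,4}; region has {1,2,4} → only 3 remains.
(3,5) = 1: row 3 has {2,3,4,5}; col 5 has {3,4,5}; region has {3,4,5} → only 1 remains.
(4,3) = 5: row 4 has {1,2,3,4}; col 3 has {2,3,4}; region has {1,2,3,4} → only 5 remains.
(1,1) = 5: row 1 has {3,4}; col 1 has {1,2,3,4}; region has {2,3,4} → only 5 remains.
(1,3) = 1: row 1 has {3,4,5}; col 3 has {2,3,4,5}; region has {2,3,4,5} → only 1 remains.
(1,5) = 2: row 1 has {1,3,4,5}; col 5 has {1,3,4,5}; region has {1,3,4,5} → only 2 remains.

53142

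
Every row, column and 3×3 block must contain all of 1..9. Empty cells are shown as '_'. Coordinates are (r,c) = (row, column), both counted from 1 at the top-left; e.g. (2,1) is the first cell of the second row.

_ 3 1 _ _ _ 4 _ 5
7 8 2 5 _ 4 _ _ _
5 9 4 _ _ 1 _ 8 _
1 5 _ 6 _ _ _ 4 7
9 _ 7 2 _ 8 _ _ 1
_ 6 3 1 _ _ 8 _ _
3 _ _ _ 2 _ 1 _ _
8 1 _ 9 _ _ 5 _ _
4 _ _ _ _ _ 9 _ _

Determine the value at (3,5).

6

(1,1) = 6: row 1 has {1,3,4,5}; col 1 has {1,3,4,5,7,8,9}; box has {1,2,3,4,5,7,8,9} → only 6 remains.
(4,3) = 8: row 4 has {1,4,5,6,7}; col 3 has {1,2,3,4,7}; box has {1,3,5,6,7,9} → only 8 remains.
(5,2) = 4: row 5 has {1,2,7,8,9}; col 2 has {1,3,5,6,8,9}; box has {1,3,5,6,7,8,9} → only 4 remains.
(6,1) = 2: row 6 has {1,3,6,8}; col 1 has {1,3,4,5,6,7,8,9}; box has {1,3,4,5,6,7,8,9} → only 2 remains.
(6,9) = 9: row 6 has {1,2,3,6,8}; col 9 has {1,5,7}; box has {1,4,7,8} → only 9 remains.
(7,2) = 7: row 7 has {1,2,3}; col 2 has {1,3,4,5,6,8,9}; box has {1,3,4,8} → only 7 remains.
(7,8) = 6: row 7 has {1,2,3,7}; col 8 has {4,8}; box has {1,5,9} → only 6 remains.
(8,3) = 6: row 8 has {1,5,8,9}; col 3 has {1,2,3,4,7,8}; box has {1,3,4,7,8} → only 6 remains.
(9,2) = 2: row 9 has {4,9}; col 2 has {1,3,4,5,6,7,8,9}; box has {1,3,4,6,7,8} → only 2 remains.
(9,3) = 5: row 9 has {2,4,9}; col 3 has {1,2,3,4,6,7,8}; box has {1,2,3,4,6,7,8} → only 5 remains.
(6,8) = 5: row 6 has {1,2,3,6,8,9}; col 8 has {4,6,8}; box has {1,4,7,8,9} → only 5 remains.
(7,3) = 9: row 7 has {1,2,3,6,7}; col 3 has {1,2,3,4,5,6,7,8}; box has {1,2,3,4,5,6,7,8} → only 9 remains.
(7,6) = 5: row 7 has {1,2,3,6,7,9}; col 6 has {1,4,8}; box has {2,9} → only 5 remains.
(5,8) = 3: row 5 has {1,2,4,7,8,9}; col 8 has {4,5,6,8}; box has {1,4,5,7,8,9} → only 3 remains.
(6,6) = 7: row 6 has {1,2,3,5,6,8,9}; col 6 has {1,4,5,8}; box has {1,2,6,8} → only 7 remains.
(8,6) = 3: row 8 has {1,5,6,8,9}; col 6 has {1,4,5,7,8}; box has {2,5,9} → only 3 remains.
(9,6) = 6: row 9 has {2,4,5,9}; col 6 has {1,3,4,5,7,8}; box has {2,3,5,9} → only 6 remains.
(9,8) = 7: row 9 has {2,4,5,6,9}; col 8 has {3,4,5,6,8}; box has {1,5,6,9} → only 7 remains.
(4,6) = 9: row 4 has {1,4,5,6,7,8}; col 6 has {1,3,4,5,6,7,8}; box has {1,2,6,7,8} → only 9 remains.
(4,7) = 2: row 4 has {1,4,5,6,7,8,9}; col 7 has {1,4,5,8,9}; box has {1,3,4,5,7,8,9} → only 2 remains.
(5,5) = 5: row 5 has {1,2,3,4,7,8,9}; col 5 has {2}; box has {1,2,6,7,8,9} → only 5 remains.
(5,7) = 6: row 5 has {1,2,3,4,5,7,8,9}; col 7 has {1,2,4,5,8,9}; box has {1,2,3,4,5,7,8,9} → only 6 remains.
(6,5) = 4: row 6 has {1,2,3,5,6,7,8,9}; col 5 has {2,5}; box has {1,2,5,6,7,8,9} → only 4 remains.
(8,5) = 7: row 8 has {1,3,5,6,8,9}; col 5 has {2,4,5}; box has {2,3,5,6,9} → only 7 remains.
(8,8) = 2: row 8 has {1,3,5,6,7,8,9}; col 8 has {3,4,5,6,7,8}; box has {1,5,6,7,9} → only 2 remains.
(8,9) = 4: row 8 has {1,2,3,5,6,7,8,9}; col 9 has {1,5,7,9}; box has {1,2,5,6,7,9} → only 4 remains.
(9,4) = 8: row 9 has {2,4,5,6,7,9}; col 4 has {1,2,5,6,9}; box has {2,3,5,6,7,9} → only 8 remains.
(9,5) = 1: row 9 has {2,4,5,6,7,8,9}; col 5 has {2,4,5,7}; box has {2,3,5,6,7,8,9} → only 1 remains.
(9,9) = 3: row 9 has {1,2,4,5,6,7,8,9}; col 9 has {1,4,5,7,9}; box has {1,2,4,5,6,7,9} → only 3 remains.
(1,4) = 7: row 1 has {1,3,4,5,6}; col 4 has {1,2,5,6,8,9}; box has {1,4,5} → only 7 remains.
(1,6) = 2: row 1 has {1,3,4,5,6,7}; col 6 has {1,3,4,5,6,7,8,9}; box has {1,4,5,7} → only 2 remains.
(1,8) = 9: row 1 has {1,2,3,4,5,6,7}; col 8 has {2,3,4,5,6,7,8}; box has {4,5,8} → only 9 remains.
(2,7) = 3: row 2 has {2,4,5,7,8}; col 7 has {1,2,4,5,6,8,9}; box has {4,5,8,9} → only 3 remains.
(2,8) = 1: row 2 has {2,3,4,5,7,8}; col 8 has {2,3,4,5,6,7,8,9}; box has {3,4,5,8,9} → only 1 remains.
(2,9) = 6: row 2 has {1,2,3,4,5,7,8}; col 9 has {1,3,4,5,7,9}; box has {1,3,4,5,8,9} → only 6 remains.
(3,4) = 3: row 3 has {1,4,5,8,9}; col 4 has {1,2,5,6,7,8,9}; box has {1,2,4,5,7} → only 3 remains.
(3,5) = 6: row 3 has {1,3,4,5,8,9}; col 5 has {1,2,4,5,7}; box has {1,2,3,4,5,7} → only 6 remains.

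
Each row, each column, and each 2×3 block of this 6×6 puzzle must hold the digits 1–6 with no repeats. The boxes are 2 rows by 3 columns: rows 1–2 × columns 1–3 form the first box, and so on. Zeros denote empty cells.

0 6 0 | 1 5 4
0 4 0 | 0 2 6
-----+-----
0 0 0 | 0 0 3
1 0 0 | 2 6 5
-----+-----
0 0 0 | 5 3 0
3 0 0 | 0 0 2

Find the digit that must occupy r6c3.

5

r1c1 = 2 (sole candidate).
r1c3 = 3 (sole candidate).
r2c1 = 5 (sole candidate).
r2c3 = 1 (sole candidate).
r2c4 = 3 (sole candidate).
r3c4 = 4 (sole candidate).
r3c5 = 1 (sole candidate).
r4c2 = 3 (sole candidate).
r4c3 = 4 (sole candidate).
r5c6 = 1 (sole candidate).
r6c4 = 6 (sole candidate).
r6c5 = 4 (sole candidate).
r3c1 = 6 (sole candidate).
r5c1 = 4 (sole candidate).
r5c2 = 2 (sole candidate).
r5c3 = 6 (sole candidate).
r6c3 = 5: row 6 has {2,3,4,6}; col 3 has {1,3,4,6}; box has {2,3,4,6} → only 5 remains.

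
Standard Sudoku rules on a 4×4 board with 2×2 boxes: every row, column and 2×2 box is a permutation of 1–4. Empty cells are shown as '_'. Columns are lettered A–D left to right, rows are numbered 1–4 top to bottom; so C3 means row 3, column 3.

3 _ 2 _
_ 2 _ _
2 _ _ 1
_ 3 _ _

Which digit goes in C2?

1

D1 = 4: row 1 has {2,3}; col 4 has {1}; box has {2} → only 4 remains.
D2 = 3: row 2 has {2}; col 4 has {1,4}; box has {2,4} → only 3 remains.
B3 = 4: row 3 has {1,2}; col 2 has {2,3}; box has {2,3} → only 4 remains.
C3 = 3: row 3 has {1,2,4}; col 3 has {2}; box has {1} → only 3 remains.
A4 = 1: row 4 has {3}; col 1 has {2,3}; box has {2,3,4} → only 1 remains.
C4 = 4: row 4 has {1,3}; col 3 has {2,3}; box has {1,3} → only 4 remains.
D4 = 2: row 4 has {1,3,4}; col 4 has {1,3,4}; box has {1,3,4} → only 2 remains.
B1 = 1: row 1 has {2,3,4}; col 2 has {2,3,4}; box has {2,3} → only 1 remains.
A2 = 4: row 2 has {2,3}; col 1 has {1,2,3}; box has {1,2,3} → only 4 remains.
C2 = 1: row 2 has {2,3,4}; col 3 has {2,3,4}; box has {2,3,4} → only 1 remains.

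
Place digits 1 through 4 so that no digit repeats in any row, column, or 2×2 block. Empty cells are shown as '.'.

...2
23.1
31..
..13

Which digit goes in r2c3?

r1c2 = 4 (sole candidate).
r1c3 = 3 (sole candidate).
r2c3 = 4: row 2 has {1,2,3}; col 3 has {1,3}; box has {1,2,3} → only 4 remains.

4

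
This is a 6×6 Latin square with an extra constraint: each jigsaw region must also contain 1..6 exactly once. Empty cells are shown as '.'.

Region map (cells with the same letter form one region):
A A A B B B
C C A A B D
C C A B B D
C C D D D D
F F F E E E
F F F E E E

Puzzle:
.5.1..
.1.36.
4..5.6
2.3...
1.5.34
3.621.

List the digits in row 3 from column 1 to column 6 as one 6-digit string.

431526

r1c1 = 6 (sole candidate).
r2c1 = 5 (sole candidate).
r2c6 = 2 (sole candidate).
r3c2 = 3: row 3 has {4,5,6}; col 2 has {1,5}; region has {1,2,4,5} → only 3 remains.
r3c5 = 2: row 3 has {3,4,5,6}; col 5 has {1,3,6}; region has {1,5,6} → only 2 remains.
r4c2 = 6 (sole candidate).
r4c4 = 4 (sole candidate).
r4c5 = 5 (sole candidate).
r4c6 = 1 (sole candidate).
r5c2 = 2 (sole candidate).
r5c4 = 6 (sole candidate).
r6c2 = 4 (sole candidate).
r6c6 = 5 (sole candidate).
r1c5 = 4 (sole candidate).
r1c6 = 3 (sole candidate).
r2c3 = 4 (sole candidate).
r3c3 = 1: row 3 has {2,3,4,5,6}; col 3 has {3,4,5,6}; region has {3,4,5,6} → only 1 remains.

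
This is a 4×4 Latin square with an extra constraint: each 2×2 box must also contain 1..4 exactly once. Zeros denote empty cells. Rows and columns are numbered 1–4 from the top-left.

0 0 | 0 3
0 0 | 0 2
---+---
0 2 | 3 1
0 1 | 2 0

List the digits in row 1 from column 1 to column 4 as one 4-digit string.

2413

r1c2 = 4: row 1 has {3}; col 2 has {1,2}; box has {} → only 4 remains.
r1c3 = 1: row 1 has {3,4}; col 3 has {2,3}; box has {2,3} → only 1 remains.
r2c2 = 3 (sole candidate).
r2c3 = 4 (sole candidate).
r3c1 = 4 (sole candidate).
r4c1 = 3 (sole candidate).
r4c4 = 4 (sole candidate).
r1c1 = 2: row 1 has {1,3,4}; col 1 has {3,4}; box has {3,4} → only 2 remains.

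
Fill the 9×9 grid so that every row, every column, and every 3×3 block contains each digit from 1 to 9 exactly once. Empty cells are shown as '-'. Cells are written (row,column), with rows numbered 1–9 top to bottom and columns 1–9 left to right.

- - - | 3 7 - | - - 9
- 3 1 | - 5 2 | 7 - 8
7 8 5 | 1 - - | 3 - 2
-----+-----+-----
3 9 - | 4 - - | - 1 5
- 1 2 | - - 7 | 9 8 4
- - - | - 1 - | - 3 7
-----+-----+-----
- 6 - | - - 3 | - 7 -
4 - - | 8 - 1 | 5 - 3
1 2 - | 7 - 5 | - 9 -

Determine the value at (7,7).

4

(1,2) = 4 (sole candidate).
(1,3) = 6 (sole candidate).
(1,6) = 8 (sole candidate).
(1,7) = 1 (sole candidate).
(1,8) = 5 (sole candidate).
(2,1) = 9 (sole candidate).
(2,4) = 6 (sole candidate).
(2,8) = 4 (sole candidate).
(3,8) = 6 (sole candidate).
(4,6) = 6 (sole candidate).
(4,7) = 2 (sole candidate).
(5,4) = 5 (sole candidate).
(5,5) = 3 (sole candidate).
(6,2) = 5 (sole candidate).
(6,6) = 9 (sole candidate).
(6,7) = 6 (sole candidate).
(7,9) = 1 (sole candidate).
(8,2) = 7 (sole candidate).
(8,3) = 9 (sole candidate).
(8,8) = 2 (sole candidate).
(9,9) = 6 (sole candidate).
(1,1) = 2 (sole candidate).
(3,6) = 4 (sole candidate).
(4,5) = 8 (sole candidate).
(5,1) = 6 (sole candidate).
(6,1) = 8 (sole candidate).
(6,3) = 4 (sole candidate).
(6,4) = 2 (sole candidate).
(7,1) = 5 (sole candidate).
(7,3) = 8 (sole candidate).
(7,4) = 9 (sole candidate).
(7,7) = 4: row 7 has {1,3,5,6,7,8,9}; col 7 has {1,2,3,5,6,7,9}; box has {1,2,3,5,6,7,9} → only 4 remains.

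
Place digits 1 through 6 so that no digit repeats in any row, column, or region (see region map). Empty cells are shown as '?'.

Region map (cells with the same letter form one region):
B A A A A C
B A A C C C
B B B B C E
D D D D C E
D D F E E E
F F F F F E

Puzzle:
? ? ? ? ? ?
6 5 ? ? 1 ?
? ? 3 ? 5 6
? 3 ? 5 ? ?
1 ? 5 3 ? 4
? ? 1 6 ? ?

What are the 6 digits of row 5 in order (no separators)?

row 5, column 5 = 2: row 5 has {1,3,4,5}; col 5 has {1,5}; region has {3,4,6} → only 2 remains.
row 6, column 6 = 5: row 6 has {1,6}; col 6 has {4,6}; region has {2,3,4,6} → only 5 remains.
row 4, column 6 = 1: row 4 has {3,5}; col 6 has {4,5,6}; region has {2,3,4,5,6} → only 1 remains.
row 5, column 2 = 6: row 5 has {1,2,3,4,5}; col 2 has {3,5}; region has {1,3,5} → only 6 remains.

165324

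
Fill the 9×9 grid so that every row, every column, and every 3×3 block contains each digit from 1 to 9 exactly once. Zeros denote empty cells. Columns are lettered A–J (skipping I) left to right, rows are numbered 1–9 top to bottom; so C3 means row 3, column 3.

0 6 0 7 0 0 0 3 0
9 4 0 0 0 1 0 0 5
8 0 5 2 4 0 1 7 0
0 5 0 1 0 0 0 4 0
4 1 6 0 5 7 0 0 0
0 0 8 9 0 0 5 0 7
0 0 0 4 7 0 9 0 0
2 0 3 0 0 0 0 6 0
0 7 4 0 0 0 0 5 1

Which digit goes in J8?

A1 = 1 (sole candidate).
C1 = 2 (sole candidate).
C2 = 7 (sole candidate).
B3 = 3 (sole candidate).
C4 = 9 (sole candidate).
A6 = 3 (sole candidate).
B6 = 2 (sole candidate).
E6 = 6 (sole candidate).
F6 = 4 (sole candidate).
H6 = 1 (sole candidate).
B7 = 8 (sole candidate).
C7 = 1 (sole candidate).
H7 = 2 (sole candidate).
J7 = 3 (sole candidate).
B8 = 9 (sole candidate).
A9 = 6 (sole candidate).
G9 = 8 (sole candidate).
G1 = 4 (sole candidate).
H2 = 8 (sole candidate).
A4 = 7 (sole candidate).
H5 = 9 (sole candidate).
A7 = 5 (sole candidate).
F7 = 6 (sole candidate).
G8 = 7 (sole candidate).
J8 = 4: row 8 has {2,3,6,7,9}; col 9 has {1,3,5,7}; box has {1,2,3,5,6,7,8,9} → only 4 remains.

4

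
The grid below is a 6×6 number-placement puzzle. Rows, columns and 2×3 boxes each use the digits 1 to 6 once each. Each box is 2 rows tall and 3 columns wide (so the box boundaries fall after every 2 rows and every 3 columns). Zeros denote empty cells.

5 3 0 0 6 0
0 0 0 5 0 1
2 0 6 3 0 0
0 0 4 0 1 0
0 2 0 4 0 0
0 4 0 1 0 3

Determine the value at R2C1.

R1C4 = 2 (sole candidate).
R1C6 = 4 (sole candidate).
R2C2 = 6 (sole candidate).
R2C3 = 2 (sole candidate).
R2C5 = 3 (sole candidate).
R3C6 = 5 (sole candidate).
R4C1 = 3 (sole candidate).
R4C2 = 5 (sole candidate).
R4C4 = 6 (sole candidate).
R4C6 = 2 (sole candidate).
R5C5 = 5 (sole candidate).
R5C6 = 6 (sole candidate).
R6C1 = 6 (sole candidate).
R6C3 = 5 (sole candidate).
R6C5 = 2 (sole candidate).
R1C3 = 1 (sole candidate).
R2C1 = 4: row 2 has {1,2,3,5,6}; col 1 has {2,3,5,6}; box has {1,2,3,5,6} → only 4 remains.

4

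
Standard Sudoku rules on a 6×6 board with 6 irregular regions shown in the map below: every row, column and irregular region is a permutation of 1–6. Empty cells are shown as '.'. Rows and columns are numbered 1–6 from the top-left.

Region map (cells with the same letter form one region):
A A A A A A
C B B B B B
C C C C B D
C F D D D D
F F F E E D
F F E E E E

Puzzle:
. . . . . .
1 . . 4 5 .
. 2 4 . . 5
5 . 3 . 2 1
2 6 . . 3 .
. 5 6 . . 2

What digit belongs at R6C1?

R2C2 = 3 (sole candidate).
R2C3 = 2 (sole candidate).
R2C6 = 6 (sole candidate).
R3C5 = 1 (sole candidate).
R4C2 = 4 (sole candidate).
R4C4 = 6 (sole candidate).
R5C3 = 1 (sole candidate).
R5C4 = 5 (sole candidate).
R5C6 = 4 (sole candidate).
R6C1 = 3: row 6 has {2,5,6}; col 1 has {1,2,5}; region has {1,2,4,5,6} → only 3 remains.

3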